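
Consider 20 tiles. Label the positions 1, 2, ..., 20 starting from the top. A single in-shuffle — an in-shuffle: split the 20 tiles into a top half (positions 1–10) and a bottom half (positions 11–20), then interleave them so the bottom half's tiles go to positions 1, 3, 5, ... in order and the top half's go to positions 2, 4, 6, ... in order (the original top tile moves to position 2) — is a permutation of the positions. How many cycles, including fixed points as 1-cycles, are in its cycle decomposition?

Trace each unvisited position around until it returns:
(1 2 4 8 16 11) (3 6 12) (5 10 20 19 17 13) (7 14) (9 18 15)
5 cycles in total.

5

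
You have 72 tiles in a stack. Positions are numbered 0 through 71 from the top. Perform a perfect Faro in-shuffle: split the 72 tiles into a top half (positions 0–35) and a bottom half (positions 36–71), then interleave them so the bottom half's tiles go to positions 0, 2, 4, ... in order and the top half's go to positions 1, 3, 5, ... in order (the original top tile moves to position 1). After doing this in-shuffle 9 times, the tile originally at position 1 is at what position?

Track the tile's position through each in-shuffle:
1 → 3 → 7 → 15 → 31 → 63 → 54 → 36 → 0 → 1

1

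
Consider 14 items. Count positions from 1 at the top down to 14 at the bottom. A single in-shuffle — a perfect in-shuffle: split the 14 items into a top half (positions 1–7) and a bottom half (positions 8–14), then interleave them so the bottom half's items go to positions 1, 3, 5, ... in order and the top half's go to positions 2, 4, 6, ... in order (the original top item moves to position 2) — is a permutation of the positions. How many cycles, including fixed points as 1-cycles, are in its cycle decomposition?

Trace each unvisited position around until it returns:
(1 2 4 8) (3 6 12 9) (5 10) (7 14 13 11)
4 cycles in total.

4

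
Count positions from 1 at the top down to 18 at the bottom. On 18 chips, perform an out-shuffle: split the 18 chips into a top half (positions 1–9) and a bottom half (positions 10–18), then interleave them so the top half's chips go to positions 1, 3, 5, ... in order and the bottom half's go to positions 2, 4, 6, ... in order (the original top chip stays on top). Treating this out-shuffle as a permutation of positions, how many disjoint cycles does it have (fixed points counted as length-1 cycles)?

4

Trace each unvisited position around until it returns:
(1) (2 3 5 9 17 16 14 10) (4 7 13 8 15 12 6 11) (18)
4 cycles in total.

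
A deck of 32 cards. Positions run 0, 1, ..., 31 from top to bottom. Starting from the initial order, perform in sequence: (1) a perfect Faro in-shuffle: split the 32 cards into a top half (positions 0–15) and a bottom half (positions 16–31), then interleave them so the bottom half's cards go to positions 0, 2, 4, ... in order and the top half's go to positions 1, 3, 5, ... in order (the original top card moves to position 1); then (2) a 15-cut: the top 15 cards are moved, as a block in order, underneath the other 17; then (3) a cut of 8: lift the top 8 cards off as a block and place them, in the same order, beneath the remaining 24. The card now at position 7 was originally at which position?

31

Undo the operations in reverse order, starting from position 7:
  undo op 3 (cut 8): 7 ← 15
  undo op 2 (cut 15): 15 ← 30
  undo op 1 (in-shuffle, from bottom half): 30 ← 31
So the card at position 7 came from original position 31.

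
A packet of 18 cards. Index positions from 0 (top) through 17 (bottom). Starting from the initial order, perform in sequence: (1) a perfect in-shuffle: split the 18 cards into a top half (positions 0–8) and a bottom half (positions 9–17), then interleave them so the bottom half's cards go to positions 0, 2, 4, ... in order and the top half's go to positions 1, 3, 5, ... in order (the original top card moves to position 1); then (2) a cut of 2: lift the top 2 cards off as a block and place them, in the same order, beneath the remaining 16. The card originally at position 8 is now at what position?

15

Track the card from position 8 forward through each operation:
  after op 1 (in-shuffle): 8 → 17
  after op 2 (cut 2): 17 → 15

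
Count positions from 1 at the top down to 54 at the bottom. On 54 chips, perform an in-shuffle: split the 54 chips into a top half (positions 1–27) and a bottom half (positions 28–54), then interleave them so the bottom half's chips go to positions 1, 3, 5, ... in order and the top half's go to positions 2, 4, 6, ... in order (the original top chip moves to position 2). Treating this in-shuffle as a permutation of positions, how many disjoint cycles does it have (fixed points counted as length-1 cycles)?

Trace each unvisited position around until it returns:
(1 2 4 8 16 32 ... len 20) (3 6 12 24 48 41 ... len 20) (5 10 20 40 25 50 45 35 15 30) (11 22 44 33)
4 cycles in total.

4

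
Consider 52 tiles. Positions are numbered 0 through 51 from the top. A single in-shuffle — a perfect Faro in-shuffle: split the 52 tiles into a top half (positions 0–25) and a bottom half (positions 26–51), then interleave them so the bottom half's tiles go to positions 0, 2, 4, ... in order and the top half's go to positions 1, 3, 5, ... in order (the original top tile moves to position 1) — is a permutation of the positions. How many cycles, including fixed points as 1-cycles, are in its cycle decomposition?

Trace each unvisited position around until it returns:
(0 1 3 7 15 31 ... len 52)
1 cycle in total.

1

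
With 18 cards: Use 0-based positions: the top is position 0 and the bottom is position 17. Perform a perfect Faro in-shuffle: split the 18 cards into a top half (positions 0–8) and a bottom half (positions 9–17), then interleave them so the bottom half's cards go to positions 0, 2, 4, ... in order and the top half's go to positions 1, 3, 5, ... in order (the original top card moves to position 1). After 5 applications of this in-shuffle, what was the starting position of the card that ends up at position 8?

Work backwards from position 8, undoing one in-shuffle at a time:
8 ← 13 ← 6 ← 12 ← 15 ← 7
So the card now at position 8 started at position 7.

7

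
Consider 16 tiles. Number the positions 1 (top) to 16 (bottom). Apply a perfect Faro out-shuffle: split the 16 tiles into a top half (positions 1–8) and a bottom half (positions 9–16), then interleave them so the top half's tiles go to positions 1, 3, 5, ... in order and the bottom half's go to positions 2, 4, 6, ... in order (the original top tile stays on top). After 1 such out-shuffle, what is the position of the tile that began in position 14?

Track the tile's position through each out-shuffle:
14 → 12

12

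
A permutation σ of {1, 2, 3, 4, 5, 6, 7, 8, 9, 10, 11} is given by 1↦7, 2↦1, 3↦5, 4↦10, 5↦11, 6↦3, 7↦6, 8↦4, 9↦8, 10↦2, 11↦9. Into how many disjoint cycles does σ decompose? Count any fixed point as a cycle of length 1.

Cycle decomposition: (1 7 6 3 5 11 9 8 4 10 2).
1 cycle.

1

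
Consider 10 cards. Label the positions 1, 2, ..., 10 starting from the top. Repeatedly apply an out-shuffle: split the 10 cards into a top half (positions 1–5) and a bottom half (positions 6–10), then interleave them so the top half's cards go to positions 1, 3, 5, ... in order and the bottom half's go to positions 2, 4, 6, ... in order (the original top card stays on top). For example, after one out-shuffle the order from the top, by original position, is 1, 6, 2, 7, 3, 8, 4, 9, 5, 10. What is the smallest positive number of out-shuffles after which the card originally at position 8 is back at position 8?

6

Follow position 8 under repeated out-shuffles:
8 → 6 → 2 → 3 → 5 → 9 → 8
It first returns after 6 out-shuffles.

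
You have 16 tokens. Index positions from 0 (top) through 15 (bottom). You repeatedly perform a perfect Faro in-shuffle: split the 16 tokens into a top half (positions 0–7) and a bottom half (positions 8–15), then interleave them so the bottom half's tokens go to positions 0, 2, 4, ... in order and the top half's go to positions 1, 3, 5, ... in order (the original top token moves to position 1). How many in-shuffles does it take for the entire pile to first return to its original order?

The in-shuffle permutes the 16 positions with cycle lengths [8, 8].
Every token is home exactly when every cycle has completed a whole number of laps, i.e. after lcm(8) = 8 in-shuffles.

8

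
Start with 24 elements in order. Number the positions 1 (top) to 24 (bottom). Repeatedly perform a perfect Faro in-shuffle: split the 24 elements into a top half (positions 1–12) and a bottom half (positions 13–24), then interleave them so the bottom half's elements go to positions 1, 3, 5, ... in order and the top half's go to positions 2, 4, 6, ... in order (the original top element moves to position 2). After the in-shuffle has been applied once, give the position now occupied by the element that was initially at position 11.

Track the element's position through each in-shuffle:
11 → 22

22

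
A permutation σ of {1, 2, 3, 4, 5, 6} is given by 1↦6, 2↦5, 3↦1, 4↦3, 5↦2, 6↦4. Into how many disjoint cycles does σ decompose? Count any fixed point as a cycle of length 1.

2

Cycle decomposition: (1 6 4 3) (2 5).
2 cycles.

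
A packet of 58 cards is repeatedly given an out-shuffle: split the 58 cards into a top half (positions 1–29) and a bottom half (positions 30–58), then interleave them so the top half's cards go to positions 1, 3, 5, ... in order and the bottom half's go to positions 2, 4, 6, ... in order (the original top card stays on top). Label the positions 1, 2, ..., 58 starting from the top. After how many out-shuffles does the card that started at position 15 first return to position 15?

18

Follow position 15 under repeated out-shuffles:
15 → 29 → 57 → 56 → 54 → 50 → 42 → 26 → 51 → 44 → 30 → 2 → 3 → 5 → 9 → 17 → 33 → 8 → 15
It first returns after 18 out-shuffles.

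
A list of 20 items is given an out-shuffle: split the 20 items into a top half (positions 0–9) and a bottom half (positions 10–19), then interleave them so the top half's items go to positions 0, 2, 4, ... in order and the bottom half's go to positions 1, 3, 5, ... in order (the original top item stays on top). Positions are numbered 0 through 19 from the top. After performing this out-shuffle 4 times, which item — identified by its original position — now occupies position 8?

10

Work backwards from position 8, undoing one out-shuffle at a time:
8 ← 4 ← 2 ← 1 ← 10
So the item now at position 8 started at position 10.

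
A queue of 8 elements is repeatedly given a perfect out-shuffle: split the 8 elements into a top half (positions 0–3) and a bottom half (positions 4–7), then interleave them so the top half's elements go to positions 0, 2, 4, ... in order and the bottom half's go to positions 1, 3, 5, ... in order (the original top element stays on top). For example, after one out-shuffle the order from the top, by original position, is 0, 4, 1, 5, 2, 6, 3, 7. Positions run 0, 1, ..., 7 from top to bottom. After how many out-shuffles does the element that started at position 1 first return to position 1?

Follow position 1 under repeated out-shuffles:
1 → 2 → 4 → 1
It first returns after 3 out-shuffles.

3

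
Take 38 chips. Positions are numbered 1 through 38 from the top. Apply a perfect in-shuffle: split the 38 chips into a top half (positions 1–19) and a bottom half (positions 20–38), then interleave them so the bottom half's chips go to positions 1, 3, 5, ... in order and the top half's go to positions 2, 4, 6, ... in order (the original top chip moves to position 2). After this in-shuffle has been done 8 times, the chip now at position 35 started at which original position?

14

Work backwards from position 35, undoing one in-shuffle at a time:
35 ← 37 ← 38 ← 19 ← 29 ← 34 ← 17 ← 28 ← 14
So the chip now at position 35 started at position 14.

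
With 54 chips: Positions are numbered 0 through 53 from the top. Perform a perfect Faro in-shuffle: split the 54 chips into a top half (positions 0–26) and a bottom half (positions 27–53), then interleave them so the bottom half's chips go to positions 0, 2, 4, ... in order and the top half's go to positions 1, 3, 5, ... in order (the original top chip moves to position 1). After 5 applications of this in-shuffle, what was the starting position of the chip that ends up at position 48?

Work backwards from position 48, undoing one in-shuffle at a time:
48 ← 51 ← 25 ← 12 ← 33 ← 16
So the chip now at position 48 started at position 16.

16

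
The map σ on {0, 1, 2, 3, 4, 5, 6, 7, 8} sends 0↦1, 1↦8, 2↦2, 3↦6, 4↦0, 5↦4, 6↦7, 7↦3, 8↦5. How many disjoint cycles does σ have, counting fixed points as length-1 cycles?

Cycle decomposition: (0 1 8 5 4) (2) (3 6 7).
3 cycles.

3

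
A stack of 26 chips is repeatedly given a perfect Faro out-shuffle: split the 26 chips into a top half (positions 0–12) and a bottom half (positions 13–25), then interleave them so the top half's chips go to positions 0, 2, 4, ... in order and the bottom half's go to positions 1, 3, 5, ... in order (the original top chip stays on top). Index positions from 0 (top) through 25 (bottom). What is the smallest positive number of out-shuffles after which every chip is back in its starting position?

20

The out-shuffle permutes the 26 positions with cycle lengths [1, 1, 4, 20].
Every chip is home exactly when every cycle has completed a whole number of laps, i.e. after lcm(1, 4, 20) = 20 out-shuffles.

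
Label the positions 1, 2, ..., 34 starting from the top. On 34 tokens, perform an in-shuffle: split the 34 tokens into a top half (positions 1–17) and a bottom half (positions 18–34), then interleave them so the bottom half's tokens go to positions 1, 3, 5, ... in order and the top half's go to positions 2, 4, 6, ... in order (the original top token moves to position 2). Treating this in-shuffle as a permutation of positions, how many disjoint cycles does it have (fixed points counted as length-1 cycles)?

5

Trace each unvisited position around until it returns:
(1 2 4 8 16 32 ... len 12) (3 6 12 24 13 26 ... len 12) (5 10 20) (7 14 28 21) (15 30 25)
5 cycles in total.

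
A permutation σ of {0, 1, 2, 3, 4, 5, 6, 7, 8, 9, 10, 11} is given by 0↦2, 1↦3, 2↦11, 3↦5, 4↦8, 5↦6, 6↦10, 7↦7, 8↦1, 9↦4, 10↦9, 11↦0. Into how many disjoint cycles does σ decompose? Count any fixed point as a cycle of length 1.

Cycle decomposition: (0 2 11) (1 3 5 6 10 9 4 8) (7).
3 cycles.

3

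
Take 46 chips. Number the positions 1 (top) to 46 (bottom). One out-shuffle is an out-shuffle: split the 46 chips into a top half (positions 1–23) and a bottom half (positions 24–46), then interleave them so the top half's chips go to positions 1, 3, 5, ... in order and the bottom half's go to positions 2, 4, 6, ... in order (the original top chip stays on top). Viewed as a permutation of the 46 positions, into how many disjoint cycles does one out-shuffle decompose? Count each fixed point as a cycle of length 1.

Trace each unvisited position around until it returns:
(1) (2 3 5 9 17 33 ... len 12) (4 7 13 25) (6 11 21 41 36 26) (8 15 29 12 23 45 ... len 12) (10 19 37 28) (16 31) (22 43 40 34) ... plus 1 more
9 cycles in total.

9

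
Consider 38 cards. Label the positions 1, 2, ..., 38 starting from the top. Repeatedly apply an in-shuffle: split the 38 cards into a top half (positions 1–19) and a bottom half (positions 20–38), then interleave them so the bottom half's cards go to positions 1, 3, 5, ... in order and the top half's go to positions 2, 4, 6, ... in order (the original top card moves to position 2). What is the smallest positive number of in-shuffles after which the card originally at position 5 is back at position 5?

Follow position 5 under repeated in-shuffles:
5 → 10 → 20 → 1 → 2 → 4 → 8 → 16 → 32 → 25 → 11 → 22 → 5
It first returns after 12 in-shuffles.

12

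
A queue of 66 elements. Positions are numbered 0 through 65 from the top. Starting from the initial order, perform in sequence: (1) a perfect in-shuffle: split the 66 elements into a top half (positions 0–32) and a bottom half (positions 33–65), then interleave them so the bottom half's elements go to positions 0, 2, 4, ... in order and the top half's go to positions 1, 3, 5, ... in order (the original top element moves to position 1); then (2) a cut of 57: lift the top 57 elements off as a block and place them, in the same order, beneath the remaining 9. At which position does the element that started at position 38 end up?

19

Track the element from position 38 forward through each operation:
  after op 1 (in-shuffle): 38 → 10
  after op 2 (cut 57): 10 → 19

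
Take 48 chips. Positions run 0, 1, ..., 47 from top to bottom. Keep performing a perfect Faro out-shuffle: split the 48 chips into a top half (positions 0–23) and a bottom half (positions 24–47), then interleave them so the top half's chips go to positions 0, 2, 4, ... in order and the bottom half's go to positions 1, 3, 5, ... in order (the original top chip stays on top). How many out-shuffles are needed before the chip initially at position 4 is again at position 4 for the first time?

Follow position 4 under repeated out-shuffles:
4 → 8 → 16 → 32 → 17 → 34 → 21 → 42 → ... → 4 (length 23)
It first returns after 23 out-shuffles.

23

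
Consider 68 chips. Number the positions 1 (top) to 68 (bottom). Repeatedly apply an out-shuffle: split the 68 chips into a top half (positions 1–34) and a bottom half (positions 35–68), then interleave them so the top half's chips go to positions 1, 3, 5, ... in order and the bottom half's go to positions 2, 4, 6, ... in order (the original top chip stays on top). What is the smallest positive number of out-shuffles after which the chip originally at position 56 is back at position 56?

66

Follow position 56 under repeated out-shuffles:
56 → 44 → 20 → 39 → 10 → 19 → 37 → 6 → ... → 56 (length 66)
It first returns after 66 out-shuffles.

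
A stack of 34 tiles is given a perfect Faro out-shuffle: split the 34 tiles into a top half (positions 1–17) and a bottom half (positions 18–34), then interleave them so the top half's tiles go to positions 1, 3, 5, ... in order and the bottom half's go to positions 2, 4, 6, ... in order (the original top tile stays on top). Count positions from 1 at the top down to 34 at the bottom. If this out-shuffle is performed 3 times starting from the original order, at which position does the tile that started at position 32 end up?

Track the tile's position through each out-shuffle:
32 → 30 → 26 → 18

18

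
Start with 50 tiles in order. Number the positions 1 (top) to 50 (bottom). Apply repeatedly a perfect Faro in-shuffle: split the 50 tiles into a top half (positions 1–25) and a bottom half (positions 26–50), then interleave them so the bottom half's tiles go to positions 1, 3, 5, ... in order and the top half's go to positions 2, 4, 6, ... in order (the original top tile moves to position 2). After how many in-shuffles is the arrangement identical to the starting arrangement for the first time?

The in-shuffle permutes the 50 positions with cycle lengths [2, 8, 8, 8, 8, 8, 8].
Every tile is home exactly when every cycle has completed a whole number of laps, i.e. after lcm(2, 8) = 8 in-shuffles.

8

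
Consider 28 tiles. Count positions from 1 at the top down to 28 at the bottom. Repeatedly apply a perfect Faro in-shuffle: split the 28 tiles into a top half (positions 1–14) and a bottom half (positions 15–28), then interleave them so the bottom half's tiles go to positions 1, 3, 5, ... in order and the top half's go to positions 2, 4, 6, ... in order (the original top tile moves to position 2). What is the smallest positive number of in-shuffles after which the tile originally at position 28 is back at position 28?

28

Follow position 28 under repeated in-shuffles:
28 → 27 → 25 → 21 → 13 → 26 → 23 → 17 → ... → 28 (length 28)
It first returns after 28 in-shuffles.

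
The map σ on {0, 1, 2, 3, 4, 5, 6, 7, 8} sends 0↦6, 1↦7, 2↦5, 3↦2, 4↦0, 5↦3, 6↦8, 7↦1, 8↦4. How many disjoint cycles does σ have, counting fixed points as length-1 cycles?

Cycle decomposition: (0 6 8 4) (1 7) (2 5 3).
3 cycles.

3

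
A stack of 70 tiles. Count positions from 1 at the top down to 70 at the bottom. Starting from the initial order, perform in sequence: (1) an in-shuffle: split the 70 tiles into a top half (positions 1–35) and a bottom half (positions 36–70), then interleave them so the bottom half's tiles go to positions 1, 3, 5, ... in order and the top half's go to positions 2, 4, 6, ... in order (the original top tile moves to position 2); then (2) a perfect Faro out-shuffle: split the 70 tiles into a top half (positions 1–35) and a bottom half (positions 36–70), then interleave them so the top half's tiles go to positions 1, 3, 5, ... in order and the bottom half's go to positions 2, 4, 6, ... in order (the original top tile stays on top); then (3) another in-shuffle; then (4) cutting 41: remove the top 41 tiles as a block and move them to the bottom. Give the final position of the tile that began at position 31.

Track the tile from position 31 forward through each operation:
  after op 1 (in-shuffle): 31 → 62
  after op 2 (out-shuffle): 62 → 54
  after op 3 (in-shuffle): 54 → 37
  after op 4 (cut 41): 37 → 66

66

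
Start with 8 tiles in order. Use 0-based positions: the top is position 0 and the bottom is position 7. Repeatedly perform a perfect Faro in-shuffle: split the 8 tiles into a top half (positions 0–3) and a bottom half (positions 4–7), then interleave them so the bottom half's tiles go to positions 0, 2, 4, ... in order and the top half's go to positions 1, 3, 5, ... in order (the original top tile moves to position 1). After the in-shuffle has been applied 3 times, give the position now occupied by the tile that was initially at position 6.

1

Track the tile's position through each in-shuffle:
6 → 4 → 0 → 1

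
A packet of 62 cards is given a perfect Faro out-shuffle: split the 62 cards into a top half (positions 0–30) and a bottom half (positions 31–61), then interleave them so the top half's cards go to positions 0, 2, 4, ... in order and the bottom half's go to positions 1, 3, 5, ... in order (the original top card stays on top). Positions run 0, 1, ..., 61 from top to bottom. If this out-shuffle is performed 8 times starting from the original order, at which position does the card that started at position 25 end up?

Track the card's position through each out-shuffle:
25 → 50 → 39 → 17 → 34 → 7 → 14 → 28 → 56

56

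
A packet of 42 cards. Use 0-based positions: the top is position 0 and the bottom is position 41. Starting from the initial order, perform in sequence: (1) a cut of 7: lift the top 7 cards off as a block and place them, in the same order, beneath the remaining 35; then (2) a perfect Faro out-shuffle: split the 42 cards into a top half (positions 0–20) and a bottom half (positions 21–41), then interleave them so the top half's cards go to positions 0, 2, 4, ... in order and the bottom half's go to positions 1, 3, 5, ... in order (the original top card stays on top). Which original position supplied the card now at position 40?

Undo the operations in reverse order, starting from position 40:
  undo op 2 (out-shuffle, from top half): 40 ← 20
  undo op 1 (cut 7): 20 ← 27
So the card at position 40 came from original position 27.

27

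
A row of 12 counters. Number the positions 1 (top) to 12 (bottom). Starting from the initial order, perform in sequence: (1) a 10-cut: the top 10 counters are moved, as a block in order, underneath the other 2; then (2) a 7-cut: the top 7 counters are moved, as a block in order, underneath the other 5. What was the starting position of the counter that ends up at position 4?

9

Undo the operations in reverse order, starting from position 4:
  undo op 2 (cut 7): 4 ← 11
  undo op 1 (cut 10): 11 ← 9
So the counter at position 4 came from original position 9.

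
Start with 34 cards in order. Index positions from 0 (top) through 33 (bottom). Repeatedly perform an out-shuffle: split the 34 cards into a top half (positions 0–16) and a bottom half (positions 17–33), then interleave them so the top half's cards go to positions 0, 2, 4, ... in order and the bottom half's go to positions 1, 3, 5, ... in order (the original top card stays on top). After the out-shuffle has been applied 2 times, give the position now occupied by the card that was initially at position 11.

11

Track the card's position through each out-shuffle:
11 → 22 → 11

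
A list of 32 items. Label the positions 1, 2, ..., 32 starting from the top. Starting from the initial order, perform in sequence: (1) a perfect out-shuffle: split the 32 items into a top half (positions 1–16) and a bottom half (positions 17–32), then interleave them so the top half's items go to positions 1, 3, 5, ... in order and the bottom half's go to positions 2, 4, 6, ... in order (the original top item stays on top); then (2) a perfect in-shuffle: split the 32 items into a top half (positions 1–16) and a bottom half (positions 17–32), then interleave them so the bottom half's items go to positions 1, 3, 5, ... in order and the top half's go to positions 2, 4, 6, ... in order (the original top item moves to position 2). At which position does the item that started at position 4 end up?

Track the item from position 4 forward through each operation:
  after op 1 (out-shuffle): 4 → 7
  after op 2 (in-shuffle): 7 → 14

14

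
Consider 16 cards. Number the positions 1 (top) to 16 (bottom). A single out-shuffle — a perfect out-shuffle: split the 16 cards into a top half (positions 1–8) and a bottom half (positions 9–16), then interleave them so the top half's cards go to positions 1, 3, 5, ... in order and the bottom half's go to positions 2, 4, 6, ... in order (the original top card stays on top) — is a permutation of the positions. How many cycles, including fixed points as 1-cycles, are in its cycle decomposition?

6

Trace each unvisited position around until it returns:
(1) (2 3 5 9) (4 7 13 10) (6 11) (8 15 14 12) (16)
6 cycles in total.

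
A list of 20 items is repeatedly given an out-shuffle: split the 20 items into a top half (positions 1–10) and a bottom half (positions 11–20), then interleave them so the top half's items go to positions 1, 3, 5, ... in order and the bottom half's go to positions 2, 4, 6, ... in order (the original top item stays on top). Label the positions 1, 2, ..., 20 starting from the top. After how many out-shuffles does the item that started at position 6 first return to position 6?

18

Follow position 6 under repeated out-shuffles:
6 → 11 → 2 → 3 → 5 → 9 → 17 → 14 → 8 → 15 → 10 → 19 → 18 → 16 → 12 → 4 → 7 → 13 → 6
It first returns after 18 out-shuffles.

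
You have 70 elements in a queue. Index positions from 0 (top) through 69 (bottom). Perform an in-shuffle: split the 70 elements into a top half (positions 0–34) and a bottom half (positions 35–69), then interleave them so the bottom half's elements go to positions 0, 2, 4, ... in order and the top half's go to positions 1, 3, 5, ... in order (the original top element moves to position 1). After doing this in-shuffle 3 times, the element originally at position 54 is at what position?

Track the element's position through each in-shuffle:
54 → 38 → 6 → 13

13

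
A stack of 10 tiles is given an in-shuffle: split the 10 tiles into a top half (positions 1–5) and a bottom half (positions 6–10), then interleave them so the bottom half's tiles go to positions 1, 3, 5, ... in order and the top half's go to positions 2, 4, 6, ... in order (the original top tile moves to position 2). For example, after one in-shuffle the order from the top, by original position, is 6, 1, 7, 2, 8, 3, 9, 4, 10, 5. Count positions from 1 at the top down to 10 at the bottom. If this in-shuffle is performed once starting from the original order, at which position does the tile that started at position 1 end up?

2

Track the tile's position through each in-shuffle:
1 → 2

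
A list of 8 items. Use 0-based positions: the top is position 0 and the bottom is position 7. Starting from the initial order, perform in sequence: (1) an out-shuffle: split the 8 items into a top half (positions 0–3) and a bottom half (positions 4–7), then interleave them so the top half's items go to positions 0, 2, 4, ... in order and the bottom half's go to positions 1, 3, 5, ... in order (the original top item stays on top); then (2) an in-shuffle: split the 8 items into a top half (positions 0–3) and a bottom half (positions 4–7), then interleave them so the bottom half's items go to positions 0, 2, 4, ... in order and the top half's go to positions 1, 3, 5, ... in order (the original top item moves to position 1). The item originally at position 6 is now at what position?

Track the item from position 6 forward through each operation:
  after op 1 (out-shuffle): 6 → 5
  after op 2 (in-shuffle): 5 → 2

2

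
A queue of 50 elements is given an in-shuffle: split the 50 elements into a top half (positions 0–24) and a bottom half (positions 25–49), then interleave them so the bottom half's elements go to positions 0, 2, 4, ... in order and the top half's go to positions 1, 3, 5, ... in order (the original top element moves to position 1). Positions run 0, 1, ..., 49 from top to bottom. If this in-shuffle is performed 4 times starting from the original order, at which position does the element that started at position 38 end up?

11

Track the element's position through each in-shuffle:
38 → 26 → 2 → 5 → 11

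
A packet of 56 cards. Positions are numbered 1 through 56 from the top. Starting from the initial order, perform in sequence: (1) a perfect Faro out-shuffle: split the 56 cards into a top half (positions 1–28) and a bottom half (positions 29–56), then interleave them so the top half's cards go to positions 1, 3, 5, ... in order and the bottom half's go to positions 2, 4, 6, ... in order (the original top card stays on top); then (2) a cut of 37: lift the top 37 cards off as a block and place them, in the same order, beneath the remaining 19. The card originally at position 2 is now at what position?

Track the card from position 2 forward through each operation:
  after op 1 (out-shuffle): 2 → 3
  after op 2 (cut 37): 3 → 22

22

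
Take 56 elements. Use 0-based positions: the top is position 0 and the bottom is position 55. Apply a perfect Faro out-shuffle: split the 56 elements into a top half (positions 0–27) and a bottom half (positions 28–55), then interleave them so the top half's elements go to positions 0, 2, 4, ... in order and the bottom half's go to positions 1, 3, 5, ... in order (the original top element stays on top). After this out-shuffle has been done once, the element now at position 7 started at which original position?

31

Work backwards from position 7, undoing one out-shuffle at a time:
7 ← 31
So the element now at position 7 started at position 31.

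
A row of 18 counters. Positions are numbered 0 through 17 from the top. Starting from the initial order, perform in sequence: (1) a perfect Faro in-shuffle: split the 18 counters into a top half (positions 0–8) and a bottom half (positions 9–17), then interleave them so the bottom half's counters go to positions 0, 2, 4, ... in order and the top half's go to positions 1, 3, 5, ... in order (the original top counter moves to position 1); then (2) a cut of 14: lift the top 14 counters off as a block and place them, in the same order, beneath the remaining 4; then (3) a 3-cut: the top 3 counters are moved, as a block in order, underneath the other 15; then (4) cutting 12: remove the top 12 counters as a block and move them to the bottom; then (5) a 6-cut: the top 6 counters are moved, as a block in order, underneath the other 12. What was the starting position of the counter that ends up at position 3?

10

Undo the operations in reverse order, starting from position 3:
  undo op 5 (cut 6): 3 ← 9
  undo op 4 (cut 12): 9 ← 3
  undo op 3 (cut 3): 3 ← 6
  undo op 2 (cut 14): 6 ← 2
  undo op 1 (in-shuffle, from bottom half): 2 ← 10
So the counter at position 3 came from original position 10.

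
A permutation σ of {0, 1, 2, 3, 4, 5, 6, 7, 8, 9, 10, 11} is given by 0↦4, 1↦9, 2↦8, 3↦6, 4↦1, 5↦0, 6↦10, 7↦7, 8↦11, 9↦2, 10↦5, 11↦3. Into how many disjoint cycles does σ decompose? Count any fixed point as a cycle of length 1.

Cycle decomposition: (0 4 1 9 2 8 11 3 6 10 5) (7).
2 cycles.

2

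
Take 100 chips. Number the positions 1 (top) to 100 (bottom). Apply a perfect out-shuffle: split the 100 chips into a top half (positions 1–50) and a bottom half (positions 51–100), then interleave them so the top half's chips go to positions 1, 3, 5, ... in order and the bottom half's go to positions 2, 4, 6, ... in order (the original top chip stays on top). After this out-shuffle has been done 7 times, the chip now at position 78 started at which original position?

89

Work backwards from position 78, undoing one out-shuffle at a time:
78 ← 89 ← 45 ← 23 ← 12 ← 56 ← 78 ← 89
So the chip now at position 78 started at position 89.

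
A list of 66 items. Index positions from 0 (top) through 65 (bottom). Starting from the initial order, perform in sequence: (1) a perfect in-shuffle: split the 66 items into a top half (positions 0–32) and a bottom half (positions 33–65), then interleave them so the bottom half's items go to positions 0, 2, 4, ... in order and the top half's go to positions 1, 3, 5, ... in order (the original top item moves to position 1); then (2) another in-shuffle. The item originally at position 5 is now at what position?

Track the item from position 5 forward through each operation:
  after op 1 (in-shuffle): 5 → 11
  after op 2 (in-shuffle): 11 → 23

23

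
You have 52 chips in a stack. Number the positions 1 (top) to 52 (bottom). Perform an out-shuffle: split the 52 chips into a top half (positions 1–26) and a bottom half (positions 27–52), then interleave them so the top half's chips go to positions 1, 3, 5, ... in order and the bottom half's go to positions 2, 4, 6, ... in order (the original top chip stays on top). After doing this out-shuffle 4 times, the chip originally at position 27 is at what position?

9

Track the chip's position through each out-shuffle:
27 → 2 → 3 → 5 → 9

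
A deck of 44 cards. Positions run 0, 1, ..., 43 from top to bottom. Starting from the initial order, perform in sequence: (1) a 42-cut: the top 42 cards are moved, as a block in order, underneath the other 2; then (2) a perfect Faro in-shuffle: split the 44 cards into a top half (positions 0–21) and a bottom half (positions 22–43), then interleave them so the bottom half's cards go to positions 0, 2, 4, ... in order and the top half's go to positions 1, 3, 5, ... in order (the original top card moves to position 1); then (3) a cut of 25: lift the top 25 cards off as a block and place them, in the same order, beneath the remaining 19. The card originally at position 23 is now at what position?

Track the card from position 23 forward through each operation:
  after op 1 (cut 42): 23 → 25
  after op 2 (in-shuffle): 25 → 6
  after op 3 (cut 25): 6 → 25

25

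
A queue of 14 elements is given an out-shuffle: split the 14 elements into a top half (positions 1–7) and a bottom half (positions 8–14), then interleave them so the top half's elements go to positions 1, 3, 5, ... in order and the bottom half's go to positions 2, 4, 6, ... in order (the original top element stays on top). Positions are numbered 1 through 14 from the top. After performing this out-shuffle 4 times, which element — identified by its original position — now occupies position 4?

2

Work backwards from position 4, undoing one out-shuffle at a time:
4 ← 9 ← 5 ← 3 ← 2
So the element now at position 4 started at position 2.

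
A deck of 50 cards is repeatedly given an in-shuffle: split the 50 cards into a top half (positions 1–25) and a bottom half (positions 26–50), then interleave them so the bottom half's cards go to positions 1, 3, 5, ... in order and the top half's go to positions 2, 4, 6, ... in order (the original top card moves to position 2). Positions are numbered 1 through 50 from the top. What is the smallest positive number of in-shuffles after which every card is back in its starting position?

8

The in-shuffle permutes the 50 positions with cycle lengths [2, 8, 8, 8, 8, 8, 8].
Every card is home exactly when every cycle has completed a whole number of laps, i.e. after lcm(2, 8) = 8 in-shuffles.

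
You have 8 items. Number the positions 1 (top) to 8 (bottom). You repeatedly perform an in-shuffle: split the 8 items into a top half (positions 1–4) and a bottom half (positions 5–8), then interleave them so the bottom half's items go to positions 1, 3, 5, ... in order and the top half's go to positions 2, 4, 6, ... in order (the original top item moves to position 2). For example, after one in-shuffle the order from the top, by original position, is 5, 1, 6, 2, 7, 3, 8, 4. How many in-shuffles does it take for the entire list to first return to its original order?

The in-shuffle permutes the 8 positions with cycle lengths [2, 6].
Every item is home exactly when every cycle has completed a whole number of laps, i.e. after lcm(2, 6) = 6 in-shuffles.

6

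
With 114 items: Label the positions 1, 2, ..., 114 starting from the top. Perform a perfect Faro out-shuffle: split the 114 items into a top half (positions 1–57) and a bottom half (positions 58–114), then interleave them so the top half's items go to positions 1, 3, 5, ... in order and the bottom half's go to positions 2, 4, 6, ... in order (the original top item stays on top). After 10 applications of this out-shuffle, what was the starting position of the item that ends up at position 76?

Work backwards from position 76, undoing one out-shuffle at a time:
76 ← 95 ← 48 ← 81 ← 41 ← 21 ← 11 ← 6 ← 60 ← 87 ← 44
So the item now at position 76 started at position 44.

44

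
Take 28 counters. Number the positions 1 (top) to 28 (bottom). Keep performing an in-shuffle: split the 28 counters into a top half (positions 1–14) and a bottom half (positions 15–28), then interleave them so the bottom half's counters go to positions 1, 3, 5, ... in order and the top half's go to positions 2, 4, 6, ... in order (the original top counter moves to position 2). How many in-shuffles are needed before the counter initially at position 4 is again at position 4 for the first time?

28

Follow position 4 under repeated in-shuffles:
4 → 8 → 16 → 3 → 6 → 12 → 24 → 19 → ... → 4 (length 28)
It first returns after 28 in-shuffles.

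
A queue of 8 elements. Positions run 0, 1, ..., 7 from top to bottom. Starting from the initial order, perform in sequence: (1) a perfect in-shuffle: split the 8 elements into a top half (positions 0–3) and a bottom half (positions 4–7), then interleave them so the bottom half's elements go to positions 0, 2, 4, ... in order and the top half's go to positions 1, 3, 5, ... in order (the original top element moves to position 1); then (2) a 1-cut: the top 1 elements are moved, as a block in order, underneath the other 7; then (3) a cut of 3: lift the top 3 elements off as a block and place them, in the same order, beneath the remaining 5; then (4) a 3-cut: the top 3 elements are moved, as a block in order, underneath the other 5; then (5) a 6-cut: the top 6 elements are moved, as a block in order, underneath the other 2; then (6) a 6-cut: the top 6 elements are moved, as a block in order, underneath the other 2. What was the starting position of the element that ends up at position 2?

2

Undo the operations in reverse order, starting from position 2:
  undo op 6 (cut 6): 2 ← 0
  undo op 5 (cut 6): 0 ← 6
  undo op 4 (cut 3): 6 ← 1
  undo op 3 (cut 3): 1 ← 4
  undo op 2 (cut 1): 4 ← 5
  undo op 1 (in-shuffle, from top half): 5 ← 2
So the element at position 2 came from original position 2.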